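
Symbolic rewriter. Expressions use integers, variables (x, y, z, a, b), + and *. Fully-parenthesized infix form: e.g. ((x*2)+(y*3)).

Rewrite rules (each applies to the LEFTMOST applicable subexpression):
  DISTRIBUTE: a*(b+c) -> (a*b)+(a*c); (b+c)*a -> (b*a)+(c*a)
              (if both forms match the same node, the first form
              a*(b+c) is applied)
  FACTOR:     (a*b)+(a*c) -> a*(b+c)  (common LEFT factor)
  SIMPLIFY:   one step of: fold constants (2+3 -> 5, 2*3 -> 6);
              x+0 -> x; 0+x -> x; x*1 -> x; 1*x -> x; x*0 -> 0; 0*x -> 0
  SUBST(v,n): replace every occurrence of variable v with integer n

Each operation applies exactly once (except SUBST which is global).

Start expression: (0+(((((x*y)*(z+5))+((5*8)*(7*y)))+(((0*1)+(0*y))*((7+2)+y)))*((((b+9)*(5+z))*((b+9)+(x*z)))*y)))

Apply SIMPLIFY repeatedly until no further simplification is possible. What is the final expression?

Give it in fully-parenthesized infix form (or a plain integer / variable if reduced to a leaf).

Start: (0+(((((x*y)*(z+5))+((5*8)*(7*y)))+(((0*1)+(0*y))*((7+2)+y)))*((((b+9)*(5+z))*((b+9)+(x*z)))*y)))
Step 1: at root: (0+(((((x*y)*(z+5))+((5*8)*(7*y)))+(((0*1)+(0*y))*((7+2)+y)))*((((b+9)*(5+z))*((b+9)+(x*z)))*y))) -> (((((x*y)*(z+5))+((5*8)*(7*y)))+(((0*1)+(0*y))*((7+2)+y)))*((((b+9)*(5+z))*((b+9)+(x*z)))*y)); overall: (0+(((((x*y)*(z+5))+((5*8)*(7*y)))+(((0*1)+(0*y))*((7+2)+y)))*((((b+9)*(5+z))*((b+9)+(x*z)))*y))) -> (((((x*y)*(z+5))+((5*8)*(7*y)))+(((0*1)+(0*y))*((7+2)+y)))*((((b+9)*(5+z))*((b+9)+(x*z)))*y))
Step 2: at LLRL: (5*8) -> 40; overall: (((((x*y)*(z+5))+((5*8)*(7*y)))+(((0*1)+(0*y))*((7+2)+y)))*((((b+9)*(5+z))*((b+9)+(x*z)))*y)) -> (((((x*y)*(z+5))+(40*(7*y)))+(((0*1)+(0*y))*((7+2)+y)))*((((b+9)*(5+z))*((b+9)+(x*z)))*y))
Step 3: at LRLL: (0*1) -> 0; overall: (((((x*y)*(z+5))+(40*(7*y)))+(((0*1)+(0*y))*((7+2)+y)))*((((b+9)*(5+z))*((b+9)+(x*z)))*y)) -> (((((x*y)*(z+5))+(40*(7*y)))+((0+(0*y))*((7+2)+y)))*((((b+9)*(5+z))*((b+9)+(x*z)))*y))
Step 4: at LRL: (0+(0*y)) -> (0*y); overall: (((((x*y)*(z+5))+(40*(7*y)))+((0+(0*y))*((7+2)+y)))*((((b+9)*(5+z))*((b+9)+(x*z)))*y)) -> (((((x*y)*(z+5))+(40*(7*y)))+((0*y)*((7+2)+y)))*((((b+9)*(5+z))*((b+9)+(x*z)))*y))
Step 5: at LRL: (0*y) -> 0; overall: (((((x*y)*(z+5))+(40*(7*y)))+((0*y)*((7+2)+y)))*((((b+9)*(5+z))*((b+9)+(x*z)))*y)) -> (((((x*y)*(z+5))+(40*(7*y)))+(0*((7+2)+y)))*((((b+9)*(5+z))*((b+9)+(x*z)))*y))
Step 6: at LR: (0*((7+2)+y)) -> 0; overall: (((((x*y)*(z+5))+(40*(7*y)))+(0*((7+2)+y)))*((((b+9)*(5+z))*((b+9)+(x*z)))*y)) -> (((((x*y)*(z+5))+(40*(7*y)))+0)*((((b+9)*(5+z))*((b+9)+(x*z)))*y))
Step 7: at L: ((((x*y)*(z+5))+(40*(7*y)))+0) -> (((x*y)*(z+5))+(40*(7*y))); overall: (((((x*y)*(z+5))+(40*(7*y)))+0)*((((b+9)*(5+z))*((b+9)+(x*z)))*y)) -> ((((x*y)*(z+5))+(40*(7*y)))*((((b+9)*(5+z))*((b+9)+(x*z)))*y))
Fixed point: ((((x*y)*(z+5))+(40*(7*y)))*((((b+9)*(5+z))*((b+9)+(x*z)))*y))

Answer: ((((x*y)*(z+5))+(40*(7*y)))*((((b+9)*(5+z))*((b+9)+(x*z)))*y))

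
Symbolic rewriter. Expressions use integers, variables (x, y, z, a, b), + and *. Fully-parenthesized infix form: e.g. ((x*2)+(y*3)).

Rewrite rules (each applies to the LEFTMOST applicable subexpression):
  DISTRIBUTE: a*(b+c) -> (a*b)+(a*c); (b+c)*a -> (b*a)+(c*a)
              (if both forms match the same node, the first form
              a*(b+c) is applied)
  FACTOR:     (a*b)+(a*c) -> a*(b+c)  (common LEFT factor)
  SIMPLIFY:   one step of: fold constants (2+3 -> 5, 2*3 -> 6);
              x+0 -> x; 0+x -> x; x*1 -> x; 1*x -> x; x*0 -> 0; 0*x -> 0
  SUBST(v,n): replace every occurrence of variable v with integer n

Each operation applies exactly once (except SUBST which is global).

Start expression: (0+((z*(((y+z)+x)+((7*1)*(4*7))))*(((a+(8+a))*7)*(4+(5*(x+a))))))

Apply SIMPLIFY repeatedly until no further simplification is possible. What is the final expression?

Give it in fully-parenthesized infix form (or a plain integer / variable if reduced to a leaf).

Start: (0+((z*(((y+z)+x)+((7*1)*(4*7))))*(((a+(8+a))*7)*(4+(5*(x+a))))))
Step 1: at root: (0+((z*(((y+z)+x)+((7*1)*(4*7))))*(((a+(8+a))*7)*(4+(5*(x+a)))))) -> ((z*(((y+z)+x)+((7*1)*(4*7))))*(((a+(8+a))*7)*(4+(5*(x+a))))); overall: (0+((z*(((y+z)+x)+((7*1)*(4*7))))*(((a+(8+a))*7)*(4+(5*(x+a)))))) -> ((z*(((y+z)+x)+((7*1)*(4*7))))*(((a+(8+a))*7)*(4+(5*(x+a)))))
Step 2: at LRRL: (7*1) -> 7; overall: ((z*(((y+z)+x)+((7*1)*(4*7))))*(((a+(8+a))*7)*(4+(5*(x+a))))) -> ((z*(((y+z)+x)+(7*(4*7))))*(((a+(8+a))*7)*(4+(5*(x+a)))))
Step 3: at LRRR: (4*7) -> 28; overall: ((z*(((y+z)+x)+(7*(4*7))))*(((a+(8+a))*7)*(4+(5*(x+a))))) -> ((z*(((y+z)+x)+(7*28)))*(((a+(8+a))*7)*(4+(5*(x+a)))))
Step 4: at LRR: (7*28) -> 196; overall: ((z*(((y+z)+x)+(7*28)))*(((a+(8+a))*7)*(4+(5*(x+a))))) -> ((z*(((y+z)+x)+196))*(((a+(8+a))*7)*(4+(5*(x+a)))))
Fixed point: ((z*(((y+z)+x)+196))*(((a+(8+a))*7)*(4+(5*(x+a)))))

Answer: ((z*(((y+z)+x)+196))*(((a+(8+a))*7)*(4+(5*(x+a)))))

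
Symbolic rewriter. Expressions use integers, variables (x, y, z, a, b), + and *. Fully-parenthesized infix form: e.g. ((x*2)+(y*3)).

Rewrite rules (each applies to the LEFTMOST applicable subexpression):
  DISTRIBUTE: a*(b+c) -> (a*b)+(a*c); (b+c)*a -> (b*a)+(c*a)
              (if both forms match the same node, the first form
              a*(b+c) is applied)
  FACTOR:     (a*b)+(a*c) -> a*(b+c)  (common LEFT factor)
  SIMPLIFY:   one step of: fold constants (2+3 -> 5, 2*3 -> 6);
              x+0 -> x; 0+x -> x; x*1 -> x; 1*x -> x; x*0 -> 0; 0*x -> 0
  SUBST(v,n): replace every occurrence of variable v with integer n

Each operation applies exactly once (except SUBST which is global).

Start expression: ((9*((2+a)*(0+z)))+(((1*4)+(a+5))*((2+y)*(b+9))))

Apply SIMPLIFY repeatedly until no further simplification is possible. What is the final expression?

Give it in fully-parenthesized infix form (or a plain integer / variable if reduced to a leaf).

Answer: ((9*((2+a)*z))+((4+(a+5))*((2+y)*(b+9))))

Derivation:
Start: ((9*((2+a)*(0+z)))+(((1*4)+(a+5))*((2+y)*(b+9))))
Step 1: at LRR: (0+z) -> z; overall: ((9*((2+a)*(0+z)))+(((1*4)+(a+5))*((2+y)*(b+9)))) -> ((9*((2+a)*z))+(((1*4)+(a+5))*((2+y)*(b+9))))
Step 2: at RLL: (1*4) -> 4; overall: ((9*((2+a)*z))+(((1*4)+(a+5))*((2+y)*(b+9)))) -> ((9*((2+a)*z))+((4+(a+5))*((2+y)*(b+9))))
Fixed point: ((9*((2+a)*z))+((4+(a+5))*((2+y)*(b+9))))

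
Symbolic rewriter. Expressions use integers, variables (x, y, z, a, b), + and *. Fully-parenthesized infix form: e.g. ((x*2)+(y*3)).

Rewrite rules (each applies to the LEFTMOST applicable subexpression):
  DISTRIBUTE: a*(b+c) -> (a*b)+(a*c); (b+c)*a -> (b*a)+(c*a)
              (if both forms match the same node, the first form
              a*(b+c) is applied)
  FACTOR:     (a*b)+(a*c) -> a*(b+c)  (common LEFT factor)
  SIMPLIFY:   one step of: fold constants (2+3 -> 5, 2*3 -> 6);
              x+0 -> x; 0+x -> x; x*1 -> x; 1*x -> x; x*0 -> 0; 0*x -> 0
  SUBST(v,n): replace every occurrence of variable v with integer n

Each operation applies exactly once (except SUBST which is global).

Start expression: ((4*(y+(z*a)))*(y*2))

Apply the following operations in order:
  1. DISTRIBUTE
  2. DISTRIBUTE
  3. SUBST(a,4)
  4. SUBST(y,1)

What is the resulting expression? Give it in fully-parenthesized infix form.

Answer: (((4*1)*(1*2))+((4*(z*4))*(1*2)))

Derivation:
Start: ((4*(y+(z*a)))*(y*2))
Apply DISTRIBUTE at L (target: (4*(y+(z*a)))): ((4*(y+(z*a)))*(y*2)) -> (((4*y)+(4*(z*a)))*(y*2))
Apply DISTRIBUTE at root (target: (((4*y)+(4*(z*a)))*(y*2))): (((4*y)+(4*(z*a)))*(y*2)) -> (((4*y)*(y*2))+((4*(z*a))*(y*2)))
Apply SUBST(a,4): (((4*y)*(y*2))+((4*(z*a))*(y*2))) -> (((4*y)*(y*2))+((4*(z*4))*(y*2)))
Apply SUBST(y,1): (((4*y)*(y*2))+((4*(z*4))*(y*2))) -> (((4*1)*(1*2))+((4*(z*4))*(1*2)))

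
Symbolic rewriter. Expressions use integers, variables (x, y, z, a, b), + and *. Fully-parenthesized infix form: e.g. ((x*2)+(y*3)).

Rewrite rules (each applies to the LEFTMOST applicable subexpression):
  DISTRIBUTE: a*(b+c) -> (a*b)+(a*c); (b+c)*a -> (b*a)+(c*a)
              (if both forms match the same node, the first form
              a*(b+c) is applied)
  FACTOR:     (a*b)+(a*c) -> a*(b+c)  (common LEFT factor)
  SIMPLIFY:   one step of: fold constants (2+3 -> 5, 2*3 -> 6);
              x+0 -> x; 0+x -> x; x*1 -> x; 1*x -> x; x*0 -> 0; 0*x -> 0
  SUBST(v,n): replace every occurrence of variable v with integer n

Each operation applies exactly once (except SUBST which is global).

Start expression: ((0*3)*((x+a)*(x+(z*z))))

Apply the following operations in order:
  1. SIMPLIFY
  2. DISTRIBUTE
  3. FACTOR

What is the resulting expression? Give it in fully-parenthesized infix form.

Start: ((0*3)*((x+a)*(x+(z*z))))
Apply SIMPLIFY at L (target: (0*3)): ((0*3)*((x+a)*(x+(z*z)))) -> (0*((x+a)*(x+(z*z))))
Apply DISTRIBUTE at R (target: ((x+a)*(x+(z*z)))): (0*((x+a)*(x+(z*z)))) -> (0*(((x+a)*x)+((x+a)*(z*z))))
Apply FACTOR at R (target: (((x+a)*x)+((x+a)*(z*z)))): (0*(((x+a)*x)+((x+a)*(z*z)))) -> (0*((x+a)*(x+(z*z))))

Answer: (0*((x+a)*(x+(z*z))))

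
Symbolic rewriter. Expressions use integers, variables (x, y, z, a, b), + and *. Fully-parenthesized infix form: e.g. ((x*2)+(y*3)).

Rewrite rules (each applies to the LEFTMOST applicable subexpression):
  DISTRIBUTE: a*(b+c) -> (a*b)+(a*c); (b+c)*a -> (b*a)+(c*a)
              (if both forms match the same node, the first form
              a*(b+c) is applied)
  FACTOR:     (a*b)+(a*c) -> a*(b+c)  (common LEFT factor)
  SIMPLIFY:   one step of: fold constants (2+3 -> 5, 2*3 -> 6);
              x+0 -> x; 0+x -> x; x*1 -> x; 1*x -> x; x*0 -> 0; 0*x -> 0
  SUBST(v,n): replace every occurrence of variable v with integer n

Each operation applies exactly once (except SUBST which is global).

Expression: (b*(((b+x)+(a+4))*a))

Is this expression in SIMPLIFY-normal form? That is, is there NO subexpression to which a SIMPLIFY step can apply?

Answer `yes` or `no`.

Answer: yes

Derivation:
Expression: (b*(((b+x)+(a+4))*a))
Scanning for simplifiable subexpressions (pre-order)...
  at root: (b*(((b+x)+(a+4))*a)) (not simplifiable)
  at R: (((b+x)+(a+4))*a) (not simplifiable)
  at RL: ((b+x)+(a+4)) (not simplifiable)
  at RLL: (b+x) (not simplifiable)
  at RLR: (a+4) (not simplifiable)
Result: no simplifiable subexpression found -> normal form.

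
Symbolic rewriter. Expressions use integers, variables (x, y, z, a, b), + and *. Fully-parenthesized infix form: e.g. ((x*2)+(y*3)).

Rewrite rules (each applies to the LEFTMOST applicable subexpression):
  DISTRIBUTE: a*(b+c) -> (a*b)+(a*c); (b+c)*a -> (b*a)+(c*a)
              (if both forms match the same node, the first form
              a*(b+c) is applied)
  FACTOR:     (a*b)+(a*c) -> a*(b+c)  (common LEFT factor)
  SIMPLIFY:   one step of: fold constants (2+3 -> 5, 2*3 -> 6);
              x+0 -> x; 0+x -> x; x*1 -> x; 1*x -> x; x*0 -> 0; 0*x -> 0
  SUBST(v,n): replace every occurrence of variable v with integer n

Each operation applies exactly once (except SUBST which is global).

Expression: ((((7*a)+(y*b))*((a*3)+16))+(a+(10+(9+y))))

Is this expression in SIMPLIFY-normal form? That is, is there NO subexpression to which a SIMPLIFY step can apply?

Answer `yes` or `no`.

Answer: yes

Derivation:
Expression: ((((7*a)+(y*b))*((a*3)+16))+(a+(10+(9+y))))
Scanning for simplifiable subexpressions (pre-order)...
  at root: ((((7*a)+(y*b))*((a*3)+16))+(a+(10+(9+y)))) (not simplifiable)
  at L: (((7*a)+(y*b))*((a*3)+16)) (not simplifiable)
  at LL: ((7*a)+(y*b)) (not simplifiable)
  at LLL: (7*a) (not simplifiable)
  at LLR: (y*b) (not simplifiable)
  at LR: ((a*3)+16) (not simplifiable)
  at LRL: (a*3) (not simplifiable)
  at R: (a+(10+(9+y))) (not simplifiable)
  at RR: (10+(9+y)) (not simplifiable)
  at RRR: (9+y) (not simplifiable)
Result: no simplifiable subexpression found -> normal form.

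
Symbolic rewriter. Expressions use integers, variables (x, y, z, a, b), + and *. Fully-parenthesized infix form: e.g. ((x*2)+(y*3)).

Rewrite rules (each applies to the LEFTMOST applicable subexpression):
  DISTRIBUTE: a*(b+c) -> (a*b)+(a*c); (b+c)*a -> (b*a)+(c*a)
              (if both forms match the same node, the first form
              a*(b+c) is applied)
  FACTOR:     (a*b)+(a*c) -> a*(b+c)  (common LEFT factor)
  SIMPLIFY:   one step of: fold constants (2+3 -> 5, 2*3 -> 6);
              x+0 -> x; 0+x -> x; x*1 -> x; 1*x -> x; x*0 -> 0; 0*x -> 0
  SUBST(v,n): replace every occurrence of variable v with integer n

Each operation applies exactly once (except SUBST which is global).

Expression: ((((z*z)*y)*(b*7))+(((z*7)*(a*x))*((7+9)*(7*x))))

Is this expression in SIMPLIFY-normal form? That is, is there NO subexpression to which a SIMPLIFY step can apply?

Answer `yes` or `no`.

Expression: ((((z*z)*y)*(b*7))+(((z*7)*(a*x))*((7+9)*(7*x))))
Scanning for simplifiable subexpressions (pre-order)...
  at root: ((((z*z)*y)*(b*7))+(((z*7)*(a*x))*((7+9)*(7*x)))) (not simplifiable)
  at L: (((z*z)*y)*(b*7)) (not simplifiable)
  at LL: ((z*z)*y) (not simplifiable)
  at LLL: (z*z) (not simplifiable)
  at LR: (b*7) (not simplifiable)
  at R: (((z*7)*(a*x))*((7+9)*(7*x))) (not simplifiable)
  at RL: ((z*7)*(a*x)) (not simplifiable)
  at RLL: (z*7) (not simplifiable)
  at RLR: (a*x) (not simplifiable)
  at RR: ((7+9)*(7*x)) (not simplifiable)
  at RRL: (7+9) (SIMPLIFIABLE)
  at RRR: (7*x) (not simplifiable)
Found simplifiable subexpr at path RRL: (7+9)
One SIMPLIFY step would give: ((((z*z)*y)*(b*7))+(((z*7)*(a*x))*(16*(7*x))))
-> NOT in normal form.

Answer: no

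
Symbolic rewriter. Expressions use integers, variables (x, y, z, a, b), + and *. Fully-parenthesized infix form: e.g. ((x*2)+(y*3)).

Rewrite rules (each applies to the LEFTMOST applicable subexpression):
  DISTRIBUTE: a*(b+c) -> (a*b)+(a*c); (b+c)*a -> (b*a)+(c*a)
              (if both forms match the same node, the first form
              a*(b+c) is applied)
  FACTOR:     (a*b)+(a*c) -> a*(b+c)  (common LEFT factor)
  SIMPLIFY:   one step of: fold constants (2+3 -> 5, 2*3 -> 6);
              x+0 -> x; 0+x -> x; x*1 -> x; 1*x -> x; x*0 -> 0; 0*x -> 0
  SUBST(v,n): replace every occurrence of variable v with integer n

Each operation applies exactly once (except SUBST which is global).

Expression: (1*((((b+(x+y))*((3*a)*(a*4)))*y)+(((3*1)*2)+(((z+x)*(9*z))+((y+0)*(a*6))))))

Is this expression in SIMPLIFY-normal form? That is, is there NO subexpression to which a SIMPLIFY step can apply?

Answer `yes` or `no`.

Expression: (1*((((b+(x+y))*((3*a)*(a*4)))*y)+(((3*1)*2)+(((z+x)*(9*z))+((y+0)*(a*6))))))
Scanning for simplifiable subexpressions (pre-order)...
  at root: (1*((((b+(x+y))*((3*a)*(a*4)))*y)+(((3*1)*2)+(((z+x)*(9*z))+((y+0)*(a*6)))))) (SIMPLIFIABLE)
  at R: ((((b+(x+y))*((3*a)*(a*4)))*y)+(((3*1)*2)+(((z+x)*(9*z))+((y+0)*(a*6))))) (not simplifiable)
  at RL: (((b+(x+y))*((3*a)*(a*4)))*y) (not simplifiable)
  at RLL: ((b+(x+y))*((3*a)*(a*4))) (not simplifiable)
  at RLLL: (b+(x+y)) (not simplifiable)
  at RLLLR: (x+y) (not simplifiable)
  at RLLR: ((3*a)*(a*4)) (not simplifiable)
  at RLLRL: (3*a) (not simplifiable)
  at RLLRR: (a*4) (not simplifiable)
  at RR: (((3*1)*2)+(((z+x)*(9*z))+((y+0)*(a*6)))) (not simplifiable)
  at RRL: ((3*1)*2) (not simplifiable)
  at RRLL: (3*1) (SIMPLIFIABLE)
  at RRR: (((z+x)*(9*z))+((y+0)*(a*6))) (not simplifiable)
  at RRRL: ((z+x)*(9*z)) (not simplifiable)
  at RRRLL: (z+x) (not simplifiable)
  at RRRLR: (9*z) (not simplifiable)
  at RRRR: ((y+0)*(a*6)) (not simplifiable)
  at RRRRL: (y+0) (SIMPLIFIABLE)
  at RRRRR: (a*6) (not simplifiable)
Found simplifiable subexpr at path root: (1*((((b+(x+y))*((3*a)*(a*4)))*y)+(((3*1)*2)+(((z+x)*(9*z))+((y+0)*(a*6))))))
One SIMPLIFY step would give: ((((b+(x+y))*((3*a)*(a*4)))*y)+(((3*1)*2)+(((z+x)*(9*z))+((y+0)*(a*6)))))
-> NOT in normal form.

Answer: no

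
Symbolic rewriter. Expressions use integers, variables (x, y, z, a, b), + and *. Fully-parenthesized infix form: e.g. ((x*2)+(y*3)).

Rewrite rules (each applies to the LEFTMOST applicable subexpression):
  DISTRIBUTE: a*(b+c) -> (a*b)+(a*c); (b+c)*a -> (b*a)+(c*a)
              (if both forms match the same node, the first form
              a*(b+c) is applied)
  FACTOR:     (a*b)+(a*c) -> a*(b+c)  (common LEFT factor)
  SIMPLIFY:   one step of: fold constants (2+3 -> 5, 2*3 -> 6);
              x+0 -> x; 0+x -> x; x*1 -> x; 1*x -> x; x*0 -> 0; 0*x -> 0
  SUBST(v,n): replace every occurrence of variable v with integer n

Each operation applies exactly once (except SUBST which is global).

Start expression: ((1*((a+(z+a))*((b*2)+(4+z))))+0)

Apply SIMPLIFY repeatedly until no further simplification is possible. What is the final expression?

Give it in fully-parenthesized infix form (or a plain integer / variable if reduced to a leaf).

Start: ((1*((a+(z+a))*((b*2)+(4+z))))+0)
Step 1: at root: ((1*((a+(z+a))*((b*2)+(4+z))))+0) -> (1*((a+(z+a))*((b*2)+(4+z)))); overall: ((1*((a+(z+a))*((b*2)+(4+z))))+0) -> (1*((a+(z+a))*((b*2)+(4+z))))
Step 2: at root: (1*((a+(z+a))*((b*2)+(4+z)))) -> ((a+(z+a))*((b*2)+(4+z))); overall: (1*((a+(z+a))*((b*2)+(4+z)))) -> ((a+(z+a))*((b*2)+(4+z)))
Fixed point: ((a+(z+a))*((b*2)+(4+z)))

Answer: ((a+(z+a))*((b*2)+(4+z)))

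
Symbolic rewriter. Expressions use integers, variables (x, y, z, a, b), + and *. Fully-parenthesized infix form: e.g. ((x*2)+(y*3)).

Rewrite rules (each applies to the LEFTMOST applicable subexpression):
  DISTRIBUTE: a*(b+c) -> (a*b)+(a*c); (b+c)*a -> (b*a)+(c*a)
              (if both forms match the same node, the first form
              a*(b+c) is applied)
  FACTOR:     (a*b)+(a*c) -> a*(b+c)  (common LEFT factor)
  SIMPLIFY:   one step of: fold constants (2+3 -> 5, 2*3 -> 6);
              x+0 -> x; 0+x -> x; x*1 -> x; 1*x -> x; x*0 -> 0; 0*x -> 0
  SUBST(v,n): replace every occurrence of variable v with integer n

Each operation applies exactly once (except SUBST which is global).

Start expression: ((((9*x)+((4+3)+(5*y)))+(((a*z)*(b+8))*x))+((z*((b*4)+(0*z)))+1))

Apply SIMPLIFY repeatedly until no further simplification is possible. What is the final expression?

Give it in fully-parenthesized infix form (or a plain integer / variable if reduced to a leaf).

Answer: ((((9*x)+(7+(5*y)))+(((a*z)*(b+8))*x))+((z*(b*4))+1))

Derivation:
Start: ((((9*x)+((4+3)+(5*y)))+(((a*z)*(b+8))*x))+((z*((b*4)+(0*z)))+1))
Step 1: at LLRL: (4+3) -> 7; overall: ((((9*x)+((4+3)+(5*y)))+(((a*z)*(b+8))*x))+((z*((b*4)+(0*z)))+1)) -> ((((9*x)+(7+(5*y)))+(((a*z)*(b+8))*x))+((z*((b*4)+(0*z)))+1))
Step 2: at RLRR: (0*z) -> 0; overall: ((((9*x)+(7+(5*y)))+(((a*z)*(b+8))*x))+((z*((b*4)+(0*z)))+1)) -> ((((9*x)+(7+(5*y)))+(((a*z)*(b+8))*x))+((z*((b*4)+0))+1))
Step 3: at RLR: ((b*4)+0) -> (b*4); overall: ((((9*x)+(7+(5*y)))+(((a*z)*(b+8))*x))+((z*((b*4)+0))+1)) -> ((((9*x)+(7+(5*y)))+(((a*z)*(b+8))*x))+((z*(b*4))+1))
Fixed point: ((((9*x)+(7+(5*y)))+(((a*z)*(b+8))*x))+((z*(b*4))+1))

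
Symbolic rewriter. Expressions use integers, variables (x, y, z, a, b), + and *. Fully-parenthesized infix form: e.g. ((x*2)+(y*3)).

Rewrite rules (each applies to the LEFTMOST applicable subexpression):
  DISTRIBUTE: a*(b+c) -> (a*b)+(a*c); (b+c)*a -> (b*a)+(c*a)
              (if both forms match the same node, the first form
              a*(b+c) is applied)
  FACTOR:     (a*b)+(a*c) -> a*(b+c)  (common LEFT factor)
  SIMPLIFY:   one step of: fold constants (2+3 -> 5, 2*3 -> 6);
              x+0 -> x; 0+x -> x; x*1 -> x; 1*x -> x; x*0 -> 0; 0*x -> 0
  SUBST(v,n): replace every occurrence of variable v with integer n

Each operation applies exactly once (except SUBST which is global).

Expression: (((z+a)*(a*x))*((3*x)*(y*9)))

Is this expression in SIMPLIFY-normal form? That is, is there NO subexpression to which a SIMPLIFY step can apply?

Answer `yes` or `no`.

Expression: (((z+a)*(a*x))*((3*x)*(y*9)))
Scanning for simplifiable subexpressions (pre-order)...
  at root: (((z+a)*(a*x))*((3*x)*(y*9))) (not simplifiable)
  at L: ((z+a)*(a*x)) (not simplifiable)
  at LL: (z+a) (not simplifiable)
  at LR: (a*x) (not simplifiable)
  at R: ((3*x)*(y*9)) (not simplifiable)
  at RL: (3*x) (not simplifiable)
  at RR: (y*9) (not simplifiable)
Result: no simplifiable subexpression found -> normal form.

Answer: yes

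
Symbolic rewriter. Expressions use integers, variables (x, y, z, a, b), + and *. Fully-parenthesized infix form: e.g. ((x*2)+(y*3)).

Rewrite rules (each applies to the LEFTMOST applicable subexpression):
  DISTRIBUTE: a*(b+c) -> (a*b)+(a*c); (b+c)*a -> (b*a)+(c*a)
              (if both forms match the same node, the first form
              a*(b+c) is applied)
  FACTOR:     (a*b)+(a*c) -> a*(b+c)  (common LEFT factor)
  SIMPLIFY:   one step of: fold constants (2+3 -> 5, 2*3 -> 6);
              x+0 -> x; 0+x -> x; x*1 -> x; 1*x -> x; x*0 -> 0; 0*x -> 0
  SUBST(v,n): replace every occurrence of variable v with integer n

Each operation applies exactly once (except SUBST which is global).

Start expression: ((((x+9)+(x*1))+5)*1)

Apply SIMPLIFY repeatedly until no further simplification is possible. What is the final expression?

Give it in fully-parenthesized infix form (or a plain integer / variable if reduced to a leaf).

Start: ((((x+9)+(x*1))+5)*1)
Step 1: at root: ((((x+9)+(x*1))+5)*1) -> (((x+9)+(x*1))+5); overall: ((((x+9)+(x*1))+5)*1) -> (((x+9)+(x*1))+5)
Step 2: at LR: (x*1) -> x; overall: (((x+9)+(x*1))+5) -> (((x+9)+x)+5)
Fixed point: (((x+9)+x)+5)

Answer: (((x+9)+x)+5)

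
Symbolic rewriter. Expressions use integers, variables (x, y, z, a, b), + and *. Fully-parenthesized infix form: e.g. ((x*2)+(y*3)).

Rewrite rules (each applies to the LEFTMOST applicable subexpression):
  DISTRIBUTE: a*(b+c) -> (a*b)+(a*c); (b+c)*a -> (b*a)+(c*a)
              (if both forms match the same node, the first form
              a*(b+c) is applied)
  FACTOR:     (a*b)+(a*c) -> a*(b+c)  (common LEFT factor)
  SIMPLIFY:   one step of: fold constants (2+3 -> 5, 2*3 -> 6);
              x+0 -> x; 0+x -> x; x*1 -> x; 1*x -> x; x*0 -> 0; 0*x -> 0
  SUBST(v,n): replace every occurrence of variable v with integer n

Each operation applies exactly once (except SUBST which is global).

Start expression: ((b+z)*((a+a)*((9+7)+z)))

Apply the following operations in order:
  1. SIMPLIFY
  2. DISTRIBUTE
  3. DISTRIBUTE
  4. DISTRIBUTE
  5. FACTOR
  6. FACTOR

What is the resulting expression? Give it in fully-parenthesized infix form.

Answer: ((b*((a+a)*(16+z)))+(z*((a+a)*(16+z))))

Derivation:
Start: ((b+z)*((a+a)*((9+7)+z)))
Apply SIMPLIFY at RRL (target: (9+7)): ((b+z)*((a+a)*((9+7)+z))) -> ((b+z)*((a+a)*(16+z)))
Apply DISTRIBUTE at root (target: ((b+z)*((a+a)*(16+z)))): ((b+z)*((a+a)*(16+z))) -> ((b*((a+a)*(16+z)))+(z*((a+a)*(16+z))))
Apply DISTRIBUTE at LR (target: ((a+a)*(16+z))): ((b*((a+a)*(16+z)))+(z*((a+a)*(16+z)))) -> ((b*(((a+a)*16)+((a+a)*z)))+(z*((a+a)*(16+z))))
Apply DISTRIBUTE at L (target: (b*(((a+a)*16)+((a+a)*z)))): ((b*(((a+a)*16)+((a+a)*z)))+(z*((a+a)*(16+z)))) -> (((b*((a+a)*16))+(b*((a+a)*z)))+(z*((a+a)*(16+z))))
Apply FACTOR at L (target: ((b*((a+a)*16))+(b*((a+a)*z)))): (((b*((a+a)*16))+(b*((a+a)*z)))+(z*((a+a)*(16+z)))) -> ((b*(((a+a)*16)+((a+a)*z)))+(z*((a+a)*(16+z))))
Apply FACTOR at LR (target: (((a+a)*16)+((a+a)*z))): ((b*(((a+a)*16)+((a+a)*z)))+(z*((a+a)*(16+z)))) -> ((b*((a+a)*(16+z)))+(z*((a+a)*(16+z))))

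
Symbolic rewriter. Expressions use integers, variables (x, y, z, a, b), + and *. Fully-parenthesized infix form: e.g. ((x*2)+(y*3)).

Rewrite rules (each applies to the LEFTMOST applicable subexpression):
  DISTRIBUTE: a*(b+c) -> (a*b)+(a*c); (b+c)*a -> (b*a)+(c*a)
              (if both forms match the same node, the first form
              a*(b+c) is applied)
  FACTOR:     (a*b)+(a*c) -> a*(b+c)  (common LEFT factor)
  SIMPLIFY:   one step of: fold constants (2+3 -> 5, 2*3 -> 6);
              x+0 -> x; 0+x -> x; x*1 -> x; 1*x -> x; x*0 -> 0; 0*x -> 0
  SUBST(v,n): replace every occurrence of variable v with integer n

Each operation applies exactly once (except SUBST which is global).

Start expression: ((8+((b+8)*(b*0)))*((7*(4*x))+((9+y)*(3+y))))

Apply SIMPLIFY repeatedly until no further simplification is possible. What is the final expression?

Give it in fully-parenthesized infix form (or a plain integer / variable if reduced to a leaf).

Answer: (8*((7*(4*x))+((9+y)*(3+y))))

Derivation:
Start: ((8+((b+8)*(b*0)))*((7*(4*x))+((9+y)*(3+y))))
Step 1: at LRR: (b*0) -> 0; overall: ((8+((b+8)*(b*0)))*((7*(4*x))+((9+y)*(3+y)))) -> ((8+((b+8)*0))*((7*(4*x))+((9+y)*(3+y))))
Step 2: at LR: ((b+8)*0) -> 0; overall: ((8+((b+8)*0))*((7*(4*x))+((9+y)*(3+y)))) -> ((8+0)*((7*(4*x))+((9+y)*(3+y))))
Step 3: at L: (8+0) -> 8; overall: ((8+0)*((7*(4*x))+((9+y)*(3+y)))) -> (8*((7*(4*x))+((9+y)*(3+y))))
Fixed point: (8*((7*(4*x))+((9+y)*(3+y))))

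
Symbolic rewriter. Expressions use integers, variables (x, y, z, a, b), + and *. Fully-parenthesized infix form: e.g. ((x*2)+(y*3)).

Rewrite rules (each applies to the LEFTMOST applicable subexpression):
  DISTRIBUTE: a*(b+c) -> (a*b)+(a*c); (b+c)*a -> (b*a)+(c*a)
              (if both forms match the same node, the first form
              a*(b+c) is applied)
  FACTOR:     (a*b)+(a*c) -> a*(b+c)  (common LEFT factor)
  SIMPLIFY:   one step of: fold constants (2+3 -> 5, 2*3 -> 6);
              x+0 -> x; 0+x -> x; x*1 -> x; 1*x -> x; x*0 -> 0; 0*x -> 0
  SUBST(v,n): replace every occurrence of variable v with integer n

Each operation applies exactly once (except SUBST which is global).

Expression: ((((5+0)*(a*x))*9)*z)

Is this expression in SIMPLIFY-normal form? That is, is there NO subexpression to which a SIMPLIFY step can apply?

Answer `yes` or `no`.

Expression: ((((5+0)*(a*x))*9)*z)
Scanning for simplifiable subexpressions (pre-order)...
  at root: ((((5+0)*(a*x))*9)*z) (not simplifiable)
  at L: (((5+0)*(a*x))*9) (not simplifiable)
  at LL: ((5+0)*(a*x)) (not simplifiable)
  at LLL: (5+0) (SIMPLIFIABLE)
  at LLR: (a*x) (not simplifiable)
Found simplifiable subexpr at path LLL: (5+0)
One SIMPLIFY step would give: (((5*(a*x))*9)*z)
-> NOT in normal form.

Answer: no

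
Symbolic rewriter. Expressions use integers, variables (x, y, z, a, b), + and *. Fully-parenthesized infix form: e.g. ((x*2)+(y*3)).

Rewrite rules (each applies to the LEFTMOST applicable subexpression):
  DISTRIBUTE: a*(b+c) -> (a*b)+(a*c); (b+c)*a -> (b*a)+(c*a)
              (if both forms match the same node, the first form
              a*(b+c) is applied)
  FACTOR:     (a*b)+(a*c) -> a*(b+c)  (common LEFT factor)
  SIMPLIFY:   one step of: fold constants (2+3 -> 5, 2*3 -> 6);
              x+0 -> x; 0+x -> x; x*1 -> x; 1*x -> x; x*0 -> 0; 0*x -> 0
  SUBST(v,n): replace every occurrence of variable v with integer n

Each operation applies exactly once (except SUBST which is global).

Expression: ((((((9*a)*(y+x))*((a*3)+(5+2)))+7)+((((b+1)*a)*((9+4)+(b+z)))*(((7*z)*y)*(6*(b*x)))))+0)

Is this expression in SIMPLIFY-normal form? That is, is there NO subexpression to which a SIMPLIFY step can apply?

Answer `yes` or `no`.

Expression: ((((((9*a)*(y+x))*((a*3)+(5+2)))+7)+((((b+1)*a)*((9+4)+(b+z)))*(((7*z)*y)*(6*(b*x)))))+0)
Scanning for simplifiable subexpressions (pre-order)...
  at root: ((((((9*a)*(y+x))*((a*3)+(5+2)))+7)+((((b+1)*a)*((9+4)+(b+z)))*(((7*z)*y)*(6*(b*x)))))+0) (SIMPLIFIABLE)
  at L: (((((9*a)*(y+x))*((a*3)+(5+2)))+7)+((((b+1)*a)*((9+4)+(b+z)))*(((7*z)*y)*(6*(b*x))))) (not simplifiable)
  at LL: ((((9*a)*(y+x))*((a*3)+(5+2)))+7) (not simplifiable)
  at LLL: (((9*a)*(y+x))*((a*3)+(5+2))) (not simplifiable)
  at LLLL: ((9*a)*(y+x)) (not simplifiable)
  at LLLLL: (9*a) (not simplifiable)
  at LLLLR: (y+x) (not simplifiable)
  at LLLR: ((a*3)+(5+2)) (not simplifiable)
  at LLLRL: (a*3) (not simplifiable)
  at LLLRR: (5+2) (SIMPLIFIABLE)
  at LR: ((((b+1)*a)*((9+4)+(b+z)))*(((7*z)*y)*(6*(b*x)))) (not simplifiable)
  at LRL: (((b+1)*a)*((9+4)+(b+z))) (not simplifiable)
  at LRLL: ((b+1)*a) (not simplifiable)
  at LRLLL: (b+1) (not simplifiable)
  at LRLR: ((9+4)+(b+z)) (not simplifiable)
  at LRLRL: (9+4) (SIMPLIFIABLE)
  at LRLRR: (b+z) (not simplifiable)
  at LRR: (((7*z)*y)*(6*(b*x))) (not simplifiable)
  at LRRL: ((7*z)*y) (not simplifiable)
  at LRRLL: (7*z) (not simplifiable)
  at LRRR: (6*(b*x)) (not simplifiable)
  at LRRRR: (b*x) (not simplifiable)
Found simplifiable subexpr at path root: ((((((9*a)*(y+x))*((a*3)+(5+2)))+7)+((((b+1)*a)*((9+4)+(b+z)))*(((7*z)*y)*(6*(b*x)))))+0)
One SIMPLIFY step would give: (((((9*a)*(y+x))*((a*3)+(5+2)))+7)+((((b+1)*a)*((9+4)+(b+z)))*(((7*z)*y)*(6*(b*x)))))
-> NOT in normal form.

Answer: no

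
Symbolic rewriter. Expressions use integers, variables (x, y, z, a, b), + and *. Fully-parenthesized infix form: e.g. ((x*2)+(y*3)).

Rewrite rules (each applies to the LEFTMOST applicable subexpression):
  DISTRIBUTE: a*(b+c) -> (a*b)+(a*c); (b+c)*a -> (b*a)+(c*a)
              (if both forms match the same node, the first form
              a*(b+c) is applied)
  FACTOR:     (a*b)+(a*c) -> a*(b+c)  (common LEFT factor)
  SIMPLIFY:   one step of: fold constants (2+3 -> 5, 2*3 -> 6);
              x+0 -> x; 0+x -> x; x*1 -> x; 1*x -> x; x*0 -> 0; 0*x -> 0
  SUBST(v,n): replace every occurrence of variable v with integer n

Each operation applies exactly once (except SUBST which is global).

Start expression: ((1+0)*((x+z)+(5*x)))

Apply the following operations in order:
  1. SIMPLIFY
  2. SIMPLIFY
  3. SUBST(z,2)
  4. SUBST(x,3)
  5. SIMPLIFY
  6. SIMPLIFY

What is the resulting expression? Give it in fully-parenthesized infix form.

Start: ((1+0)*((x+z)+(5*x)))
Apply SIMPLIFY at L (target: (1+0)): ((1+0)*((x+z)+(5*x))) -> (1*((x+z)+(5*x)))
Apply SIMPLIFY at root (target: (1*((x+z)+(5*x)))): (1*((x+z)+(5*x))) -> ((x+z)+(5*x))
Apply SUBST(z,2): ((x+z)+(5*x)) -> ((x+2)+(5*x))
Apply SUBST(x,3): ((x+2)+(5*x)) -> ((3+2)+(5*3))
Apply SIMPLIFY at L (target: (3+2)): ((3+2)+(5*3)) -> (5+(5*3))
Apply SIMPLIFY at R (target: (5*3)): (5+(5*3)) -> (5+15)

Answer: (5+15)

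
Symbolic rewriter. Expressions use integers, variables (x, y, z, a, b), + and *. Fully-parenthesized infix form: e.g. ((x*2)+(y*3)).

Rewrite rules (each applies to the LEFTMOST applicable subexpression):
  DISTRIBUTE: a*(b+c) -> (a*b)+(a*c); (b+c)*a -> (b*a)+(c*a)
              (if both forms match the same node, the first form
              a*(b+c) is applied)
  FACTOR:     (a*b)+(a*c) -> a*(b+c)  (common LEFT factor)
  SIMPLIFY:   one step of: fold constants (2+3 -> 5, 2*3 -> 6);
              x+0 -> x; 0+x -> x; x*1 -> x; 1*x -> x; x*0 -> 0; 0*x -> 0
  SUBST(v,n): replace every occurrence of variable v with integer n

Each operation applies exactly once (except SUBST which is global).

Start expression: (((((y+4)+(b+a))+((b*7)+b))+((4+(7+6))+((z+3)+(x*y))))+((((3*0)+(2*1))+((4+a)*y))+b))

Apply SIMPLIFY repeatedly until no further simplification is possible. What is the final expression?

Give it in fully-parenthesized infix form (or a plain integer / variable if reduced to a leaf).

Start: (((((y+4)+(b+a))+((b*7)+b))+((4+(7+6))+((z+3)+(x*y))))+((((3*0)+(2*1))+((4+a)*y))+b))
Step 1: at LRLR: (7+6) -> 13; overall: (((((y+4)+(b+a))+((b*7)+b))+((4+(7+6))+((z+3)+(x*y))))+((((3*0)+(2*1))+((4+a)*y))+b)) -> (((((y+4)+(b+a))+((b*7)+b))+((4+13)+((z+3)+(x*y))))+((((3*0)+(2*1))+((4+a)*y))+b))
Step 2: at LRL: (4+13) -> 17; overall: (((((y+4)+(b+a))+((b*7)+b))+((4+13)+((z+3)+(x*y))))+((((3*0)+(2*1))+((4+a)*y))+b)) -> (((((y+4)+(b+a))+((b*7)+b))+(17+((z+3)+(x*y))))+((((3*0)+(2*1))+((4+a)*y))+b))
Step 3: at RLLL: (3*0) -> 0; overall: (((((y+4)+(b+a))+((b*7)+b))+(17+((z+3)+(x*y))))+((((3*0)+(2*1))+((4+a)*y))+b)) -> (((((y+4)+(b+a))+((b*7)+b))+(17+((z+3)+(x*y))))+(((0+(2*1))+((4+a)*y))+b))
Step 4: at RLL: (0+(2*1)) -> (2*1); overall: (((((y+4)+(b+a))+((b*7)+b))+(17+((z+3)+(x*y))))+(((0+(2*1))+((4+a)*y))+b)) -> (((((y+4)+(b+a))+((b*7)+b))+(17+((z+3)+(x*y))))+(((2*1)+((4+a)*y))+b))
Step 5: at RLL: (2*1) -> 2; overall: (((((y+4)+(b+a))+((b*7)+b))+(17+((z+3)+(x*y))))+(((2*1)+((4+a)*y))+b)) -> (((((y+4)+(b+a))+((b*7)+b))+(17+((z+3)+(x*y))))+((2+((4+a)*y))+b))
Fixed point: (((((y+4)+(b+a))+((b*7)+b))+(17+((z+3)+(x*y))))+((2+((4+a)*y))+b))

Answer: (((((y+4)+(b+a))+((b*7)+b))+(17+((z+3)+(x*y))))+((2+((4+a)*y))+b))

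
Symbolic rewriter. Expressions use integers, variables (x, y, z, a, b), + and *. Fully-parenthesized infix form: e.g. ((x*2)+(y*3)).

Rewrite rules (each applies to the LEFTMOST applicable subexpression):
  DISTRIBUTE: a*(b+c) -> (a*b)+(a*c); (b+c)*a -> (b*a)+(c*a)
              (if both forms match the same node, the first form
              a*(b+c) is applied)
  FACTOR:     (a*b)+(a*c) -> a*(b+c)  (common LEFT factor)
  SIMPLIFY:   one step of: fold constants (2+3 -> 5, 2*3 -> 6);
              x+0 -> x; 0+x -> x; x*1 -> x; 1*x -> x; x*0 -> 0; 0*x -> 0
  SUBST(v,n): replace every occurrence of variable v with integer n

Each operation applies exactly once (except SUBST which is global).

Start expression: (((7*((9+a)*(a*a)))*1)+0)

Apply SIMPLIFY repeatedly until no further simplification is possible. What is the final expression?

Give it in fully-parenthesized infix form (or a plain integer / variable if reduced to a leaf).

Start: (((7*((9+a)*(a*a)))*1)+0)
Step 1: at root: (((7*((9+a)*(a*a)))*1)+0) -> ((7*((9+a)*(a*a)))*1); overall: (((7*((9+a)*(a*a)))*1)+0) -> ((7*((9+a)*(a*a)))*1)
Step 2: at root: ((7*((9+a)*(a*a)))*1) -> (7*((9+a)*(a*a))); overall: ((7*((9+a)*(a*a)))*1) -> (7*((9+a)*(a*a)))
Fixed point: (7*((9+a)*(a*a)))

Answer: (7*((9+a)*(a*a)))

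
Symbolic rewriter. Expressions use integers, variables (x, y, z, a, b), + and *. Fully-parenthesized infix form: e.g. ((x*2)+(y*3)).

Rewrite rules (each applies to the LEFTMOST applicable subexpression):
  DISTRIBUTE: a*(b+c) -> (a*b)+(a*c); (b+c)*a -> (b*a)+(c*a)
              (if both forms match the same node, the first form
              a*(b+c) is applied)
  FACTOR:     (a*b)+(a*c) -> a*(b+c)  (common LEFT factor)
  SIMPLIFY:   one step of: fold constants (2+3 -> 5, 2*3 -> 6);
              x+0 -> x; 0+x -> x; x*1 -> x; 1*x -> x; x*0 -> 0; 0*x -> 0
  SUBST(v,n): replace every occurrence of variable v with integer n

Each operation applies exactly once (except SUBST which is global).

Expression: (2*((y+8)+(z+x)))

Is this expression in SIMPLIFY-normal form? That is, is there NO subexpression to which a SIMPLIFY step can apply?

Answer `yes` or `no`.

Answer: yes

Derivation:
Expression: (2*((y+8)+(z+x)))
Scanning for simplifiable subexpressions (pre-order)...
  at root: (2*((y+8)+(z+x))) (not simplifiable)
  at R: ((y+8)+(z+x)) (not simplifiable)
  at RL: (y+8) (not simplifiable)
  at RR: (z+x) (not simplifiable)
Result: no simplifiable subexpression found -> normal form.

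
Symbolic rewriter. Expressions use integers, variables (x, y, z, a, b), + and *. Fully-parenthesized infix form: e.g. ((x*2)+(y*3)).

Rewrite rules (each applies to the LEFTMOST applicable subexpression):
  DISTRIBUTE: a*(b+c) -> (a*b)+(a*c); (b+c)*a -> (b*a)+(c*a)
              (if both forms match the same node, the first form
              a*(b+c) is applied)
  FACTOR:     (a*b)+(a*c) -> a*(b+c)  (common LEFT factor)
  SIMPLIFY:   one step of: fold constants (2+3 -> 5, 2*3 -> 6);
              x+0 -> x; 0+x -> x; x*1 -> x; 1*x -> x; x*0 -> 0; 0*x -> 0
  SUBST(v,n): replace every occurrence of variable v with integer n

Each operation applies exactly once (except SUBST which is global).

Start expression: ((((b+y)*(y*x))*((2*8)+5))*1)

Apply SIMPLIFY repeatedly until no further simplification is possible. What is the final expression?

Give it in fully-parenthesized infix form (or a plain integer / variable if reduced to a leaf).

Answer: (((b+y)*(y*x))*21)

Derivation:
Start: ((((b+y)*(y*x))*((2*8)+5))*1)
Step 1: at root: ((((b+y)*(y*x))*((2*8)+5))*1) -> (((b+y)*(y*x))*((2*8)+5)); overall: ((((b+y)*(y*x))*((2*8)+5))*1) -> (((b+y)*(y*x))*((2*8)+5))
Step 2: at RL: (2*8) -> 16; overall: (((b+y)*(y*x))*((2*8)+5)) -> (((b+y)*(y*x))*(16+5))
Step 3: at R: (16+5) -> 21; overall: (((b+y)*(y*x))*(16+5)) -> (((b+y)*(y*x))*21)
Fixed point: (((b+y)*(y*x))*21)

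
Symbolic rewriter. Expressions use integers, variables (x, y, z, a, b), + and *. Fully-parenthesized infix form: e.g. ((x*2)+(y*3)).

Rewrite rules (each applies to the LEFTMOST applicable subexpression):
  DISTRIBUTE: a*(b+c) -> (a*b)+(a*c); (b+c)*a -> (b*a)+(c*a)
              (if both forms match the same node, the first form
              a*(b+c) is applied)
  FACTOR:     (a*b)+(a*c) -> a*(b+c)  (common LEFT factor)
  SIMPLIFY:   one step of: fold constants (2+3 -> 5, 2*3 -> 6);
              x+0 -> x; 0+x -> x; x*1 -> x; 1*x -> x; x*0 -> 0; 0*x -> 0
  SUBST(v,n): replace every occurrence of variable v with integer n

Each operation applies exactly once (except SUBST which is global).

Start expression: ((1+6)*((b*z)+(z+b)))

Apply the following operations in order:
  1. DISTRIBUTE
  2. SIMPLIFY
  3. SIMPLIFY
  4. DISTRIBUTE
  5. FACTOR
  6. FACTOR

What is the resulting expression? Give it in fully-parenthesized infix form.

Answer: (7*((b*z)+(z+b)))

Derivation:
Start: ((1+6)*((b*z)+(z+b)))
Apply DISTRIBUTE at root (target: ((1+6)*((b*z)+(z+b)))): ((1+6)*((b*z)+(z+b))) -> (((1+6)*(b*z))+((1+6)*(z+b)))
Apply SIMPLIFY at LL (target: (1+6)): (((1+6)*(b*z))+((1+6)*(z+b))) -> ((7*(b*z))+((1+6)*(z+b)))
Apply SIMPLIFY at RL (target: (1+6)): ((7*(b*z))+((1+6)*(z+b))) -> ((7*(b*z))+(7*(z+b)))
Apply DISTRIBUTE at R (target: (7*(z+b))): ((7*(b*z))+(7*(z+b))) -> ((7*(b*z))+((7*z)+(7*b)))
Apply FACTOR at R (target: ((7*z)+(7*b))): ((7*(b*z))+((7*z)+(7*b))) -> ((7*(b*z))+(7*(z+b)))
Apply FACTOR at root (target: ((7*(b*z))+(7*(z+b)))): ((7*(b*z))+(7*(z+b))) -> (7*((b*z)+(z+b)))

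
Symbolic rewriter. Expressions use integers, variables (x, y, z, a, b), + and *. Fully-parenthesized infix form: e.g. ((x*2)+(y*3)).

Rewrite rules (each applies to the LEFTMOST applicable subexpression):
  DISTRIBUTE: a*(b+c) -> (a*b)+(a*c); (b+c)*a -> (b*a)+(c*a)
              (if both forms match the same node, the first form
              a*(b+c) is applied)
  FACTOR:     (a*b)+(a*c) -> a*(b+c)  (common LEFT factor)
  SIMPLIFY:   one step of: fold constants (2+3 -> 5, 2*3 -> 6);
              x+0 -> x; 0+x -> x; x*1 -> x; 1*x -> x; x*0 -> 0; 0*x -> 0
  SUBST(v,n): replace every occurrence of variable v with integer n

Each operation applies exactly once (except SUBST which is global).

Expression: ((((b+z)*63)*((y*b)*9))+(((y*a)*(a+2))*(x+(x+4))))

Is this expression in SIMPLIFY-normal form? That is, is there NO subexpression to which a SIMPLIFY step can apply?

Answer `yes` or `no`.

Answer: yes

Derivation:
Expression: ((((b+z)*63)*((y*b)*9))+(((y*a)*(a+2))*(x+(x+4))))
Scanning for simplifiable subexpressions (pre-order)...
  at root: ((((b+z)*63)*((y*b)*9))+(((y*a)*(a+2))*(x+(x+4)))) (not simplifiable)
  at L: (((b+z)*63)*((y*b)*9)) (not simplifiable)
  at LL: ((b+z)*63) (not simplifiable)
  at LLL: (b+z) (not simplifiable)
  at LR: ((y*b)*9) (not simplifiable)
  at LRL: (y*b) (not simplifiable)
  at R: (((y*a)*(a+2))*(x+(x+4))) (not simplifiable)
  at RL: ((y*a)*(a+2)) (not simplifiable)
  at RLL: (y*a) (not simplifiable)
  at RLR: (a+2) (not simplifiable)
  at RR: (x+(x+4)) (not simplifiable)
  at RRR: (x+4) (not simplifiable)
Result: no simplifiable subexpression found -> normal form.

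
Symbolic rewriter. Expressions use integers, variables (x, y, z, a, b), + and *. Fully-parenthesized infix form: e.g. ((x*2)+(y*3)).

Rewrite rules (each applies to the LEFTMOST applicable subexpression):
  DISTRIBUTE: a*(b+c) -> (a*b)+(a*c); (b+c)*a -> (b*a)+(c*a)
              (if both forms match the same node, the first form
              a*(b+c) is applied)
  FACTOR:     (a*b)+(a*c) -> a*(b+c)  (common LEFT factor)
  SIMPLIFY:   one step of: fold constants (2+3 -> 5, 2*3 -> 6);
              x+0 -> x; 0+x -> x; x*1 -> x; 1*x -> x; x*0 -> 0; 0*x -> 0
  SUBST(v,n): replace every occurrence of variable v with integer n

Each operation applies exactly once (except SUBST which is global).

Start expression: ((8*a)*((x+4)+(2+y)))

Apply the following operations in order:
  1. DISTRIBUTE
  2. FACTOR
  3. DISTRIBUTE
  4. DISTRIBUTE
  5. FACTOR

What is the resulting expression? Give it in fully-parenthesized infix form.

Start: ((8*a)*((x+4)+(2+y)))
Apply DISTRIBUTE at root (target: ((8*a)*((x+4)+(2+y)))): ((8*a)*((x+4)+(2+y))) -> (((8*a)*(x+4))+((8*a)*(2+y)))
Apply FACTOR at root (target: (((8*a)*(x+4))+((8*a)*(2+y)))): (((8*a)*(x+4))+((8*a)*(2+y))) -> ((8*a)*((x+4)+(2+y)))
Apply DISTRIBUTE at root (target: ((8*a)*((x+4)+(2+y)))): ((8*a)*((x+4)+(2+y))) -> (((8*a)*(x+4))+((8*a)*(2+y)))
Apply DISTRIBUTE at L (target: ((8*a)*(x+4))): (((8*a)*(x+4))+((8*a)*(2+y))) -> ((((8*a)*x)+((8*a)*4))+((8*a)*(2+y)))
Apply FACTOR at L (target: (((8*a)*x)+((8*a)*4))): ((((8*a)*x)+((8*a)*4))+((8*a)*(2+y))) -> (((8*a)*(x+4))+((8*a)*(2+y)))

Answer: (((8*a)*(x+4))+((8*a)*(2+y)))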